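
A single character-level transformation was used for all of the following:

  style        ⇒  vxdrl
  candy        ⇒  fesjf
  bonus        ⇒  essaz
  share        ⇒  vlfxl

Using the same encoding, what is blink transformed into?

Each letter shifts forward by (position + 3), i.e. 3, 4, 5, … — the shift grows by one for each successive letter.
For blink: b+3=e, l+4=p, i+5=n, n+6=t, k+7=r.

epntr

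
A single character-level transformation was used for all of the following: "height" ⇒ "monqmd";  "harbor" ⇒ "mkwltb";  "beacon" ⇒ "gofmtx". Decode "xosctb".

Shifts by position in height: pos 0: h→m (+5), pos 1: e→o (+10), pos 2: i→n (+5), pos 3: g→q (+10) — repeating every 2. The shifts repeat in a cycle of length 2: positions 0,1,… shift by +5, +10, then the pattern repeats.
Decoding xosctb: x−5=s, o−10=e, s−5=n, c−10=s, t−5=o, b−10=r.

sensor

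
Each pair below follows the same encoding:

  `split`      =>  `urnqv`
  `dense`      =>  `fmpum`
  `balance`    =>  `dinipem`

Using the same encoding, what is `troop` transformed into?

vtwwr

The shift depends on letter class: consonant s→u is +2, but vowel i→q is +8. Two shifts are in play — +8 for a/e/i/o/u, +2 for every other letter.
Applying it to troop: t(cons)+2=v, r(cons)+2=t, o(vowel)+8=w, o(vowel)+8=w, p(cons)+2=r.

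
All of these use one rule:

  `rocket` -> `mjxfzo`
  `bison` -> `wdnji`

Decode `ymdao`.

Compare letters: r→m is +21, o→j is +21, c→x is +21 — a constant shift. Every letter moves 21 places later in the alphabet, wrapping around z→a.
Reversing it on ymdao: y−21=d, m−21=r, d−21=i, a−21=f, o−21=t.

drift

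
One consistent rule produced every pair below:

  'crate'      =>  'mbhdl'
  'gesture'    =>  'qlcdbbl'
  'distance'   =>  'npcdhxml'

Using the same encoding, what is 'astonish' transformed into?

The shift depends on letter class: consonant c→m is +10, but vowel a→h is +7. Vowels shift forward by 7 and consonants shift forward by 10.
For astonish: a(vowel)+7=h, s(cons)+10=c, t(cons)+10=d, o(vowel)+7=v, n(cons)+10=x, i(vowel)+7=p, s(cons)+10=c, h(cons)+10=r.

hcdvxpcr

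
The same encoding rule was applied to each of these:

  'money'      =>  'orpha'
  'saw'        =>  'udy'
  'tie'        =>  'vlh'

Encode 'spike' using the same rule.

urlmh

The shift depends on letter class: consonant m→o is +2, but vowel o→r is +3. Vowels shift forward by 3 and consonants shift forward by 2.
On spike: s(cons)+2=u, p(cons)+2=r, i(vowel)+3=l, k(cons)+2=m, e(vowel)+3=h.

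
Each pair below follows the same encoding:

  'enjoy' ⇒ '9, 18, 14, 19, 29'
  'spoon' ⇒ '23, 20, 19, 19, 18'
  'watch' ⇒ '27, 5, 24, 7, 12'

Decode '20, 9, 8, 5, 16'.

e is letter #5 and maps to 9: an offset of 4. Letters become their 1-based position plus 4 (so a→5, b→6, …).
Decoding 20, 9, 8, 5, 16: 20→(20−4)÷1=16=p, 9→(9−4)÷1=5=e, 8→(8−4)÷1=4=d, 5→(5−4)÷1=1=a, 16→(16−4)÷1=12=l.

pedal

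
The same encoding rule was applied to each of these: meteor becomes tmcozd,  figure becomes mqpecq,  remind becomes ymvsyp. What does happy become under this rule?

In meteor: m→t is +7, e→m is +8, t→c is +9, e→o is +10 — the shift increases by 1 each position. The shift increases by 1 at each position, starting from +7: 7, 8, 9, ….
For happy: h+7=o, a+8=i, p+9=y, p+10=z, y+11=j.

oiyzj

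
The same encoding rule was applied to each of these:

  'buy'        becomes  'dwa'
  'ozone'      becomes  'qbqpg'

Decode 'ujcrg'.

Compare letters: b→d is +2, u→w is +2, y→a is +2 — a constant shift. It's a constant shift of +2 (ROT2).
Reversing it on ujcrg: u−2=s, j−2=h, c−2=a, r−2=p, g−2=e.

shape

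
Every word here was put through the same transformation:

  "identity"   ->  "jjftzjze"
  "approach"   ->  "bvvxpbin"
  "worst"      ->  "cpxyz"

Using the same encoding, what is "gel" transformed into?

mfr

The shift depends on letter class: consonant d→j is +6, but vowel i→j is +1. Vowels shift forward by 1 and consonants shift forward by 6.
For gel: g(cons)+6=m, e(vowel)+1=f, l(cons)+6=r.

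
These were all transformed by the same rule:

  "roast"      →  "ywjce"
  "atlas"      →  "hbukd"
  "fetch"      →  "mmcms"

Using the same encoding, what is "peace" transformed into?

wmjmp

Letter i (0-indexed) is shifted by i+7, so successive shifts are 7, 8, 9, ….
For peace: p+7=w, e+8=m, a+9=j, c+10=m, e+11=p.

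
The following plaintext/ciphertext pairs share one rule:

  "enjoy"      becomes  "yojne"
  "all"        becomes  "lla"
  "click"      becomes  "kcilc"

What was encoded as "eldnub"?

bundle

The output letters match the input read backwards: enjoy reversed is yojne. It's just the letters in reverse order.
Decoding eldnub: then reverse → bundle.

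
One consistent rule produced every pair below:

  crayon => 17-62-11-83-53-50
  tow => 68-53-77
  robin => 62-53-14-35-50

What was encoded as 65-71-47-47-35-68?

summit

c(#3)→17 and r(#18)→62: differences scale by 3, so n = 3·pos + 8. With a=1..z=26, the number is 3·pos + 8.
Decoding 65-71-47-47-35-68: 65→(65−8)÷3=19=s, 71→(71−8)÷3=21=u, 47→(47−8)÷3=13=m, 47→(47−8)÷3=13=m, 35→(35−8)÷3=9=i, 68→(68−8)÷3=20=t.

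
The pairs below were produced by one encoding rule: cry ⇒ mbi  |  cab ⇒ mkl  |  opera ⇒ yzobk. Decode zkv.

pal

Compare letters: c→m is +10, r→b is +10, y→i is +10 — a constant shift. This is a Caesar cipher with shift 10.
Decoding zkv: z−10=p, k−10=a, v−10=l.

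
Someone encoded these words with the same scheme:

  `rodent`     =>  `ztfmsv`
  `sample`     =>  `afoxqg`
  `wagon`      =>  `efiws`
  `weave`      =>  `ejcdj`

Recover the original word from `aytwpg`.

Shifts by position in rodent: pos 0: r→z (+8), pos 1: o→t (+5), pos 2: d→f (+2), pos 3: e→m (+8), pos 4: n→s (+5), pos 5: t→v (+2) — repeating every 3. A repeating key of period 3 is used — shifts +8, +5, +2 over and over.
Undoing it on aytwpg: a−8=s, y−5=t, t−2=r, w−8=o, p−5=k, g−2=e.

stroke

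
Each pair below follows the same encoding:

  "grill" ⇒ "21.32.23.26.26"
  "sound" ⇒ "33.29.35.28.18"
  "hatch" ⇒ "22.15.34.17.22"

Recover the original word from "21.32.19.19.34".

greet

g is letter #7 and maps to 21: an offset of 14. Each letter is replaced by its alphabet position (a=1..z=26) + 14.
Undoing it on 21.32.19.19.34: 21→(21−14)÷1=7=g, 32→(32−14)÷1=18=r, 19→(19−14)÷1=5=e, 19→(19−14)÷1=5=e, 34→(34−14)÷1=20=t.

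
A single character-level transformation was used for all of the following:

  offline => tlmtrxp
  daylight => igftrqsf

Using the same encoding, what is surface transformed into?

xaynjmp

In offline: o→t is +5, f→l is +6, f→m is +7, l→t is +8 — the shift increases by 1 each position. The shift increases by 1 at each position, starting from +5: 5, 6, 7, ….
On surface: s+5=x, u+6=a, r+7=y, f+8=n, a+9=j, c+10=m, e+11=p.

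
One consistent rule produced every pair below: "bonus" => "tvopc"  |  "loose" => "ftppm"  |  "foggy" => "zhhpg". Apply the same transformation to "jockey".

The output letters match the input read backwards, each shifted +1: bonus reversed is sunob. The word is reversed, then every letter is shifted forward by 1.
Applying it to jockey: reverse → yekcoj; then shift: y+1=z, e+1=f, k+1=l, c+1=d, o+1=p, j+1=k.

zfldpk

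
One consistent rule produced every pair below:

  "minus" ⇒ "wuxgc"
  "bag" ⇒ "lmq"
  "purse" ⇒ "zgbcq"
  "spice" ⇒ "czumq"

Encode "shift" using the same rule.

Vowels shift forward by 12 and consonants shift forward by 10.
On shift: s(cons)+10=c, h(cons)+10=r, i(vowel)+12=u, f(cons)+10=p, t(cons)+10=d.

crupd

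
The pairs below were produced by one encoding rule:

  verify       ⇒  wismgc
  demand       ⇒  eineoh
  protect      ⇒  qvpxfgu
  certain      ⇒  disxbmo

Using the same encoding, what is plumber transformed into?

Shifts by position in verify: pos 0: v→w (+1), pos 1: e→i (+4), pos 2: r→s (+1), pos 3: i→m (+4) — repeating every 2. It's a Vigenère-style cipher with numeric key [1,4]: position i shifts by key[i mod 2].
For plumber: p+1=q, l+4=p, u+1=v, m+4=q, b+1=c, e+4=i, r+1=s.

qpvqcis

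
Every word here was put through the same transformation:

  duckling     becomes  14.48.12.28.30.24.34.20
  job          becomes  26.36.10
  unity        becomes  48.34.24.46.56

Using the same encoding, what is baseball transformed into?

d(#4)→14 and u(#21)→48: differences scale by 2, so n = 2·pos + 6. With a=1..z=26, the number is 2·pos + 6.
Applying it to baseball: b=2→10, a=1→8, s=19→44, e=5→16, b=2→10, a=1→8, l=12→30, l=12→30.

10.8.44.16.10.8.30.30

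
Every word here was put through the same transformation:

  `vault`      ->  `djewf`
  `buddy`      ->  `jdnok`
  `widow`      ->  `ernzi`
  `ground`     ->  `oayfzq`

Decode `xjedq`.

pause

In vault: v→d is +8, a→j is +9, u→e is +10, l→w is +11 — the shift increases by 1 each position. The shift increases by 1 at each position, starting from +8: 8, 9, 10, ….
Undoing it on xjedq: x−8=p, j−9=a, e−10=u, d−11=s, q−12=e.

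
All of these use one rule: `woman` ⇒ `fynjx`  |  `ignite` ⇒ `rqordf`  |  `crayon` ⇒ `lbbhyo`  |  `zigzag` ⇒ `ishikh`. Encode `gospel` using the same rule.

It's a Vigenère-style cipher with numeric key [9,10,1]: position i shifts by key[i mod 3].
Applying it to gospel: g+9=p, o+10=y, s+1=t, p+9=y, e+10=o, l+1=m.

pytyom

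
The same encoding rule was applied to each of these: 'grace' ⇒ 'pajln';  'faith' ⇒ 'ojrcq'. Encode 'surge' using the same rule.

This is a Caesar cipher with shift 9.
Applying it to surge: s+9=b, u+9=d, r+9=a, g+9=p, e+9=n.

bdapn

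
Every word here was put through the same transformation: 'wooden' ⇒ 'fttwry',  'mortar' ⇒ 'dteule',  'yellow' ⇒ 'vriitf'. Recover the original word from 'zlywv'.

sandy

w(22)→f(5) and o(14)→t(19) fit y≡21x+11 (mod 26); the inverse of 21 mod 26 is 5. Treating letters as 0–25, the rule is x ↦ 21x + 11 (mod 26).
Decoding zlywv: z(25)→5·(25−11)≡18=s; l(11)→5·(11−11)≡0=a; y(24)→5·(24−11)≡13=n; w(22)→5·(22−11)≡3=d; v(21)→5·(21−11)≡24=y (all mod 26).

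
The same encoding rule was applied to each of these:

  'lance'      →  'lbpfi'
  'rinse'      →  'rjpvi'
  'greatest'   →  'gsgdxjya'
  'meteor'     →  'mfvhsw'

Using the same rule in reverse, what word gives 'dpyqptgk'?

download

The shift increases by 1 at each position, starting from +0: 0, 1, 2, ….
Decoding dpyqptgk: d−0=d, p−1=o, y−2=w, q−3=n, p−4=l, t−5=o, g−6=a, k−7=d.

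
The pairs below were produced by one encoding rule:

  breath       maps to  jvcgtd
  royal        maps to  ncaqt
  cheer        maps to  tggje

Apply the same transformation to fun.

Two steps: reverse the string, then apply a Caesar shift of +2.
On fun: reverse → nuf; then shift: n+2=p, u+2=w, f+2=h.

pwh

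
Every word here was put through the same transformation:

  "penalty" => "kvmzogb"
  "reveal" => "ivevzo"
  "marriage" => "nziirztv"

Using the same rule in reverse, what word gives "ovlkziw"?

leopard

Each pair mirrors across the alphabet (p↔k, e↔v, n↔m): positions sum to 25. Each letter is replaced by its mirror in the alphabet: a↔z, b↔y, c↔x, and so on (the Atbash cipher).
Decoding ovlkziw: o↔l, v↔e, l↔o, k↔p, z↔a, i↔r, w↔d.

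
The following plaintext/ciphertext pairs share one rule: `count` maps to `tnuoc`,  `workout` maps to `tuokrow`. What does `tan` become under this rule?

nat

The output letters match the input read backwards: count reversed is tnuoc. It's just the letters in reverse order.
On tan: reverse → nat.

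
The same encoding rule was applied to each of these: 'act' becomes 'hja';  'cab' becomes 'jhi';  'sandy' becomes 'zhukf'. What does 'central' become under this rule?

This is a Caesar cipher with shift 7.
For central: c+7=j, e+7=l, n+7=u, t+7=a, r+7=y, a+7=h, l+7=s.

jluayhs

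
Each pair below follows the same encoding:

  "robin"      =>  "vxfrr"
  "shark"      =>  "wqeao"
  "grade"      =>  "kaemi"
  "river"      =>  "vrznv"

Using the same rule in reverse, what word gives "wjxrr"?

Shifts by position in robin: pos 0: r→v (+4), pos 1: o→x (+9), pos 2: b→f (+4), pos 3: i→r (+9) — repeating every 2. The shifts repeat in a cycle of length 2: positions 0,1,… shift by +4, +9, then the pattern repeats.
Reversing it on wjxrr: w−4=s, j−9=a, x−4=t, r−9=i, r−4=n.

satin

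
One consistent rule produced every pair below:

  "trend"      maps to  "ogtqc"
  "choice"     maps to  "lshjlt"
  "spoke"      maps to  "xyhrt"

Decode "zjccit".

t(19)→o(14) and r(17)→g(6) fit y≡17x+3 (mod 26); the inverse of 17 mod 26 is 23. Treating letters as 0–25, the rule is x ↦ 17x + 3 (mod 26).
Reversing it on zjccit: z(25)→23·(25−3)≡12=m; j(9)→23·(9−3)≡8=i; c(2)→23·(2−3)≡3=d; c(2)→23·(2−3)≡3=d; i(8)→23·(8−3)≡11=l; t(19)→23·(19−3)≡4=e (all mod 26).

middle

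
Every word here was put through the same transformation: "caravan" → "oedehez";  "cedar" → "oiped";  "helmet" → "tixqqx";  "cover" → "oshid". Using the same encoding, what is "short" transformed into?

The shifts repeat in a cycle of length 2: positions 0,1,… shift by +12, +4, then the pattern repeats.
For short: s+12=e, h+4=l, o+12=a, r+4=v, t+12=f.

elavf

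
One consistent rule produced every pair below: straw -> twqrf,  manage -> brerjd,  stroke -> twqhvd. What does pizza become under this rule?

Treating letters as 0–25, the rule is x ↦ 3x + 17 (mod 26).
On pizza: p(15)→3·15+17≡10=k; i(8)→3·8+17≡15=p; z(25)→3·25+17≡14=o; z(25)→3·25+17≡14=o; a(0)→3·0+17≡17=r (all mod 26).

kpoor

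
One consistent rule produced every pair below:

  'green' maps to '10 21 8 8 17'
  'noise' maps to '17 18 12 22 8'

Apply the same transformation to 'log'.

15 18 10

The number is (letter's place in the alphabet, a=1) + 3.
Applying it to log: l=12→15, o=15→18, g=7→10.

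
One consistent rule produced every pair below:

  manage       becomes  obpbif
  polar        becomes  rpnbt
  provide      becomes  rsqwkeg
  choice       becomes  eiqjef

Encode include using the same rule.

koemweg

The shifts repeat in a cycle of length 2: positions 0,1,… shift by +2, +1, then the pattern repeats.
On include: i+2=k, n+1=o, c+2=e, l+1=m, u+2=w, d+1=e, e+2=g.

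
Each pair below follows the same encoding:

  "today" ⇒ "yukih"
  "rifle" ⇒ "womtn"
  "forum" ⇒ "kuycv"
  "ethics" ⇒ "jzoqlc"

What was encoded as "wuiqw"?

In today: t→y is +5, o→u is +6, d→k is +7, a→i is +8 — the shift increases by 1 each position. Letter i (0-indexed) is shifted by i+5, so successive shifts are 5, 6, 7, ….
Decoding wuiqw: w−5=r, u−6=o, i−7=b, q−8=i, w−9=n.

robin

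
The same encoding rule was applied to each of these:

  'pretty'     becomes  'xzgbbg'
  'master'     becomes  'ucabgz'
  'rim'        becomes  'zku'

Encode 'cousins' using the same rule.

kqwakva

Vowels shift forward by 2 and consonants shift forward by 8.
Applying it to cousins: c(cons)+8=k, o(vowel)+2=q, u(vowel)+2=w, s(cons)+8=a, i(vowel)+2=k, n(cons)+8=v, s(cons)+8=a.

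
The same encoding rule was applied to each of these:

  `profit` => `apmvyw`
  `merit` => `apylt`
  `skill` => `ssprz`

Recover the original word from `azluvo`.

The output letters match the input read backwards, each shifted +7: profit reversed is tiforp. Two steps: reverse the string, then apply a Caesar shift of +7.
Undoing it on azluvo: shift back: a−7=t, z−7=s, l−7=e, u−7=n, v−7=o, o−7=h → tsenoh; then reverse → honest.

honest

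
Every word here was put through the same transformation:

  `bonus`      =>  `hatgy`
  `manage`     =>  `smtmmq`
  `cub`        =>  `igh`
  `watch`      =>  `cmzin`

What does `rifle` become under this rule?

xulrq

The shift depends on letter class: consonant b→h is +6, but vowel o→a is +12. The rule splits by letter class: vowels +12, consonants +6.
For rifle: r(cons)+6=x, i(vowel)+12=u, f(cons)+6=l, l(cons)+6=r, e(vowel)+12=q.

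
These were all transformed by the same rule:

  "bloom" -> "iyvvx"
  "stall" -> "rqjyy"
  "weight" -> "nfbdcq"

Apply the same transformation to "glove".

dyvof

b(1)→i(8) and l(11)→y(24) fit y≡25x+9 (mod 26); the inverse of 25 mod 26 is 25. Each letter's alphabet position (a=0..z=25) is mapped through 25·x+9 mod 26 — an affine cipher.
On glove: g(6)→25·6+9≡3=d; l(11)→25·11+9≡24=y; o(14)→25·14+9≡21=v; v(21)→25·21+9≡14=o; e(4)→25·4+9≡5=f (all mod 26).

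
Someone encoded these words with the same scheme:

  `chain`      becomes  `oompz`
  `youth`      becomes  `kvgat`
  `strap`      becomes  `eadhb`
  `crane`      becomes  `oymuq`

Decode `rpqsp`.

Shifts by position in chain: pos 0: c→o (+12), pos 1: h→o (+7), pos 2: a→m (+12), pos 3: i→p (+7) — repeating every 2. The shifts repeat in a cycle of length 2: positions 0,1,… shift by +12, +7, then the pattern repeats.
Reversing it on rpqsp: r−12=f, p−7=i, q−12=e, s−7=l, p−12=d.

field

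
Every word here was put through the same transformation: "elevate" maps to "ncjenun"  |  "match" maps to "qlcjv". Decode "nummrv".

The output letters match the input read backwards, each shifted +9: elevate reversed is etavele. Read the word backwards and shift each letter +9.
Decoding nummrv: shift back: n−9=e, u−9=l, m−9=d, m−9=d, r−9=i, v−9=m → elddim; then reverse → middle.

middle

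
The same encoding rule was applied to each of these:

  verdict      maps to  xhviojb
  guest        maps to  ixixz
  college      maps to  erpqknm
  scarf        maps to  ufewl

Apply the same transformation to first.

hlvxz

In verdict: v→x is +2, e→h is +3, r→v is +4, d→i is +5 — the shift increases by 1 each position. Each letter shifts forward by (position + 2), i.e. 2, 3, 4, … — the shift grows by one for each successive letter.
On first: f+2=h, i+3=l, r+4=v, s+5=x, t+6=z.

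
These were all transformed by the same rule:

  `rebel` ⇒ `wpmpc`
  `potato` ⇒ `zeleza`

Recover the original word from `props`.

hedge

The output letters match the input read backwards, each shifted +11: rebel reversed is leber. Read the word backwards and shift each letter +11.
Undoing it on props: shift back: p−11=e, r−11=g, o−11=d, p−11=e, s−11=h → egdeh; then reverse → hedge.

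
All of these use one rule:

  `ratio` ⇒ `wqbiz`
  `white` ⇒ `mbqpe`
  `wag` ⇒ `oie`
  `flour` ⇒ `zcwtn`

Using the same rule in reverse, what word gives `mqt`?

lie

The word is reversed, then every letter is shifted forward by 8.
Decoding mqt: shift back: m−8=e, q−8=i, t−8=l → eil; then reverse → lie.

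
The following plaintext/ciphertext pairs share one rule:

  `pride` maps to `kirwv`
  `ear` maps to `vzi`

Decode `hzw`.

sad

Each pair mirrors across the alphabet (p↔k, r↔i, i↔r): positions sum to 25. Each letter is replaced by its mirror in the alphabet: a↔z, b↔y, c↔x, and so on (the Atbash cipher).
Reversing it on hzw: h↔s, z↔a, w↔d.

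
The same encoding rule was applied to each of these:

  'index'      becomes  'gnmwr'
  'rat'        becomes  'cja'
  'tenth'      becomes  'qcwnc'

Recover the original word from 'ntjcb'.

stake

The output letters match the input read backwards, each shifted +9: index reversed is xedni. The word is reversed, then every letter is shifted forward by 9.
Decoding ntjcb: shift back: n−9=e, t−9=k, j−9=a, c−9=t, b−9=s → ekats; then reverse → stake.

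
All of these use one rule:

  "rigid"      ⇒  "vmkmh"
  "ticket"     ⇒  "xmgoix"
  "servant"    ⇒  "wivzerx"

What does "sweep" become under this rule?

It's a constant shift of +4 (ROT4).
On sweep: s+4=w, w+4=a, e+4=i, e+4=i, p+4=t.

waiit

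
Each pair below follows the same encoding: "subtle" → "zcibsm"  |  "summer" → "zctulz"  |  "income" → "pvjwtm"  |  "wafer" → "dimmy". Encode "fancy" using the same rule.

miukf

Shifts by position in subtle: pos 0: s→z (+7), pos 1: u→c (+8), pos 2: b→i (+7), pos 3: t→b (+8) — repeating every 2. It's a Vigenère-style cipher with numeric key [7,8]: position i shifts by key[i mod 2].
On fancy: f+7=m, a+8=i, n+7=u, c+8=k, y+7=f.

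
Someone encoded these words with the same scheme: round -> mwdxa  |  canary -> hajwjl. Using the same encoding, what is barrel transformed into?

The output letters match the input read backwards, each shifted +9: round reversed is dnuor. The word is reversed, then every letter is shifted forward by 9.
Applying it to barrel: reverse → lerrab; then shift: l+9=u, e+9=n, r+9=a, r+9=a, a+9=j, b+9=k.

unaajk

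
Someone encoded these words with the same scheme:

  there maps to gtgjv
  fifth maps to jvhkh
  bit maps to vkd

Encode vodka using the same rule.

cmfqx

The output letters match the input read backwards, each shifted +2: there reversed is ereht. The word is reversed, then every letter is shifted forward by 2.
Applying it to vodka: reverse → akdov; then shift: a+2=c, k+2=m, d+2=f, o+2=q, v+2=x.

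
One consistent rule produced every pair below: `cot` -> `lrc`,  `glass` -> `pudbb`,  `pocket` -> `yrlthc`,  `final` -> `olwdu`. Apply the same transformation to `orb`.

rak

The shift depends on letter class: consonant c→l is +9, but vowel o→r is +3. Vowels shift forward by 3 and consonants shift forward by 9.
For orb: o(vowel)+3=r, r(cons)+9=a, b(cons)+9=k.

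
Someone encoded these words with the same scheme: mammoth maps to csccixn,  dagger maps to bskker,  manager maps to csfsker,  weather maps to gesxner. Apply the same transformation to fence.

m(12)→c(2) and a(0)→s(18) fit y≡3x+18 (mod 26); the inverse of 3 mod 26 is 9. Each letter's alphabet position (a=0..z=25) is mapped through 3·x+18 mod 26 — an affine cipher.
On fence: f(5)→3·5+18≡7=h; e(4)→3·4+18≡4=e; n(13)→3·13+18≡5=f; c(2)→3·2+18≡24=y; e(4)→3·4+18≡4=e (all mod 26).

hefye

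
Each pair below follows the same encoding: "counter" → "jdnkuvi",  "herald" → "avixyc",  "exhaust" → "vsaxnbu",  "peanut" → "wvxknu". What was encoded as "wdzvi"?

c(2)→j(9) and o(14)→d(3) fit y≡19x+23 (mod 26); the inverse of 19 mod 26 is 11. Each letter's alphabet position (a=0..z=25) is mapped through 19·x+23 mod 26 — an affine cipher.
Reversing it on wdzvi: w(22)→11·(22−23)≡15=p; d(3)→11·(3−23)≡14=o; z(25)→11·(25−23)≡22=w; v(21)→11·(21−23)≡4=e; i(8)→11·(8−23)≡17=r (all mod 26).

power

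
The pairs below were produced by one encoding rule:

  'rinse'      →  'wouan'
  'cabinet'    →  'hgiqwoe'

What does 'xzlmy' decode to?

In rinse: r→w is +5, i→o is +6, n→u is +7, s→a is +8 — the shift increases by 1 each position. Each letter shifts forward by (position + 5), i.e. 5, 6, 7, … — the shift grows by one for each successive letter.
Decoding xzlmy: x−5=s, z−6=t, l−7=e, m−8=e, y−9=p.

steep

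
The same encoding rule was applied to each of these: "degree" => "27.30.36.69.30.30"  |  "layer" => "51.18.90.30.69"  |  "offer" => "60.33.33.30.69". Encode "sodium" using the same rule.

d(#4)→27 and e(#5)→30: differences scale by 3, so n = 3·pos + 15. The formula is n = 3×(alphabet index, a=1) + 15.
On sodium: s=19→72, o=15→60, d=4→27, i=9→42, u=21→78, m=13→54.

72.60.27.42.78.54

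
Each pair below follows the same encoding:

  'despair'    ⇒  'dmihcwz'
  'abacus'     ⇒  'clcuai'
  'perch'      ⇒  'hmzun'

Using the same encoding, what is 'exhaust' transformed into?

d(3)→d(3) and e(4)→m(12) fit y≡9x+2 (mod 26); the inverse of 9 mod 26 is 3. Treating letters as 0–25, the rule is x ↦ 9x + 2 (mod 26).
On exhaust: e(4)→9·4+2≡12=m; x(23)→9·23+2≡1=b; h(7)→9·7+2≡13=n; a(0)→9·0+2≡2=c; u(20)→9·20+2≡0=a; s(18)→9·18+2≡8=i; t(19)→9·19+2≡17=r (all mod 26).

mbncair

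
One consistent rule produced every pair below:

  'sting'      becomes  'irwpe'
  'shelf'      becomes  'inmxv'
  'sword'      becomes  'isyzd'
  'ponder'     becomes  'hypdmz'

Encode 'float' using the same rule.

s(18)→i(8) and t(19)→r(17) fit y≡9x+2 (mod 26); the inverse of 9 mod 26 is 3. Treating letters as 0–25, the rule is x ↦ 9x + 2 (mod 26).
On float: f(5)→9·5+2≡21=v; l(11)→9·11+2≡23=x; o(14)→9·14+2≡24=y; a(0)→9·0+2≡2=c; t(19)→9·19+2≡17=r (all mod 26).

vxycr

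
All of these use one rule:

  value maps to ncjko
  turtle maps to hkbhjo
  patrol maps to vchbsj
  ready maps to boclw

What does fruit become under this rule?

v(21)→n(13) and a(0)→c(2) fit y≡3x+2 (mod 26); the inverse of 3 mod 26 is 9. This is an affine cipher: with a=0,…,z=25, each position x becomes (3x+2) mod 26.
For fruit: f(5)→3·5+2≡17=r; r(17)→3·17+2≡1=b; u(20)→3·20+2≡10=k; i(8)→3·8+2≡0=a; t(19)→3·19+2≡7=h (all mod 26).

rbkah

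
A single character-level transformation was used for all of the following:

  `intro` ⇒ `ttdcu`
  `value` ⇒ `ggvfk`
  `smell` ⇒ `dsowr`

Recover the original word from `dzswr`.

still

Shifts by position in intro: pos 0: i→t (+11), pos 1: n→t (+6), pos 2: t→d (+10), pos 3: r→c (+11), pos 4: o→u (+6) — repeating every 3. A repeating key of period 3 is used — shifts +11, +6, +10 over and over.
Decoding dzswr: d−11=s, z−6=t, s−10=i, w−11=l, r−6=l.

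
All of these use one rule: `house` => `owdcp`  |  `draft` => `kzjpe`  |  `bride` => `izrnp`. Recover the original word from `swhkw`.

The shift increases by 1 at each position, starting from +7: 7, 8, 9, ….
Reversing it on swhkw: s−7=l, w−8=o, h−9=y, k−10=a, w−11=l.

loyal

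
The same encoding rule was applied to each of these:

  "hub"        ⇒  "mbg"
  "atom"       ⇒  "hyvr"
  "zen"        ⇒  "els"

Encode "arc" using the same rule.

The shift depends on letter class: consonant h→m is +5, but vowel u→b is +7. Two shifts are in play — +7 for a/e/i/o/u, +5 for every other letter.
On arc: a(vowel)+7=h, r(cons)+5=w, c(cons)+5=h.

hwh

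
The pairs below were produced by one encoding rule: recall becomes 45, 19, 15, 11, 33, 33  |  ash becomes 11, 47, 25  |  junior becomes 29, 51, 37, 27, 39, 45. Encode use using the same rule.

The formula is n = 2×(alphabet index, a=1) + 9.
For use: u=21→51, s=19→47, e=5→19.

51, 47, 19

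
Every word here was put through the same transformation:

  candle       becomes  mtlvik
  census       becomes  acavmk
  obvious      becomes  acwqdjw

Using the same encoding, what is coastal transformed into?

tibaiwk

The output letters match the input read backwards, each shifted +8: candle reversed is eldnac. Two steps: reverse the string, then apply a Caesar shift of +8.
On coastal: reverse → latsaoc; then shift: l+8=t, a+8=i, t+8=b, s+8=a, a+8=i, o+8=w, c+8=k.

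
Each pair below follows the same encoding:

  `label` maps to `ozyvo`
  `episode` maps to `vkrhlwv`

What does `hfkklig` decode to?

This is the alphabet-reversal cipher (Atbash): a becomes z, b becomes y, etc.
Decoding hfkklig: h↔s, f↔u, k↔p, k↔p, l↔o, i↔r, g↔t.

support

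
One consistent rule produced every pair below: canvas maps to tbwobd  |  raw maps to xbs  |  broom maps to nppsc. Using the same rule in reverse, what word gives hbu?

tag

The word is reversed, then every letter is shifted forward by 1.
Undoing it on hbu: shift back: h−1=g, b−1=a, u−1=t → gat; then reverse → tag.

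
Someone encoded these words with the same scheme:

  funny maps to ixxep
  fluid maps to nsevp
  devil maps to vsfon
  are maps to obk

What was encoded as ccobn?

dress

The output letters match the input read backwards, each shifted +10: funny reversed is ynnuf. The word is reversed, then every letter is shifted forward by 10.
Decoding ccobn: shift back: c−10=s, c−10=s, o−10=e, b−10=r, n−10=d → sserd; then reverse → dress.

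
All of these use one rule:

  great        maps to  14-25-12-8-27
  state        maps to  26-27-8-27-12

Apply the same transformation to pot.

23-22-27

g is letter #7 and maps to 14: an offset of 7. Letters become their 1-based position plus 7 (so a→8, b→9, …).
On pot: p=16→23, o=15→22, t=20→27.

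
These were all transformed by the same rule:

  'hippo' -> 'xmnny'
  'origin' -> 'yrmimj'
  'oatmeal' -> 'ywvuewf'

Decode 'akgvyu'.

custom

h(7)→x(23) and i(8)→m(12) fit y≡15x+22 (mod 26); the inverse of 15 mod 26 is 7. Each letter's alphabet position (a=0..z=25) is mapped through 15·x+22 mod 26 — an affine cipher.
Undoing it on akgvyu: a(0)→7·(0−22)≡2=c; k(10)→7·(10−22)≡20=u; g(6)→7·(6−22)≡18=s; v(21)→7·(21−22)≡19=t; y(24)→7·(24−22)≡14=o; u(20)→7·(20−22)≡12=m (all mod 26).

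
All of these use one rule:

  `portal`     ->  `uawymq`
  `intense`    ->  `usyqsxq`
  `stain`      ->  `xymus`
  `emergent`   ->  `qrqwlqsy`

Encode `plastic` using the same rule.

The shift depends on letter class: consonant p→u is +5, but vowel o→a is +12. Vowels shift forward by 12 and consonants shift forward by 5.
For plastic: p(cons)+5=u, l(cons)+5=q, a(vowel)+12=m, s(cons)+5=x, t(cons)+5=y, i(vowel)+12=u, c(cons)+5=h.

uqmxyuh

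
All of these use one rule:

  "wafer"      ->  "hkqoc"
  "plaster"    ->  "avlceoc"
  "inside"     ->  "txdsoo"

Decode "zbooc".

order

Shifts by position in wafer: pos 0: w→h (+11), pos 1: a→k (+10), pos 2: f→q (+11), pos 3: e→o (+10) — repeating every 2. The shifts repeat in a cycle of length 2: positions 0,1,… shift by +11, +10, then the pattern repeats.
Reversing it on zbooc: z−11=o, b−10=r, o−11=d, o−10=e, c−11=r.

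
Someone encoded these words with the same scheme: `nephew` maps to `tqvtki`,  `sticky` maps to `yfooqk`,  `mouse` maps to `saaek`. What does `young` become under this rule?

eaazm

Shifts by position in nephew: pos 0: n→t (+6), pos 1: e→q (+12), pos 2: p→v (+6), pos 3: h→t (+12) — repeating every 2. The shifts repeat in a cycle of length 2: positions 0,1,… shift by +6, +12, then the pattern repeats.
On young: y+6=e, o+12=a, u+6=a, n+12=z, g+6=m.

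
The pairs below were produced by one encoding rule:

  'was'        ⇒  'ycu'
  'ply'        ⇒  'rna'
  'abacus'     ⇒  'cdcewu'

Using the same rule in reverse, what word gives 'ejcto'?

It's a constant shift of +2 (ROT2).
Reversing it on ejcto: e−2=c, j−2=h, c−2=a, t−2=r, o−2=m.

charm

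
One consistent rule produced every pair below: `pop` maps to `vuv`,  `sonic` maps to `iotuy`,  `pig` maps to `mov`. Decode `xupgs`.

major

Read the word backwards and shift each letter +6.
Reversing it on xupgs: shift back: x−6=r, u−6=o, p−6=j, g−6=a, s−6=m → rojam; then reverse → major.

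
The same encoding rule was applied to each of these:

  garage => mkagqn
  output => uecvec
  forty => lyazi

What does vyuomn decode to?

police

Shifts by position in garage: pos 0: g→m (+6), pos 1: a→k (+10), pos 2: r→a (+9), pos 3: a→g (+6), pos 4: g→q (+10), pos 5: e→n (+9) — repeating every 3. The shifts repeat in a cycle of length 3: positions 0,1,… shift by +6, +10, +9, then the pattern repeats.
Reversing it on vyuomn: v−6=p, y−10=o, u−9=l, o−6=i, m−10=c, n−9=e.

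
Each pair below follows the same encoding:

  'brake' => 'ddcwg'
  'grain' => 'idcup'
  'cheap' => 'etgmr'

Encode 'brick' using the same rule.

The shifts repeat in a cycle of length 2: positions 0,1,… shift by +2, +12, then the pattern repeats.
For brick: b+2=d, r+12=d, i+2=k, c+12=o, k+2=m.

ddkom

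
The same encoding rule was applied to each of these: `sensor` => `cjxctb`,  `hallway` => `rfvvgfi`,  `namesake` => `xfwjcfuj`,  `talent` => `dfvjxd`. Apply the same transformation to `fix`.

The shift depends on letter class: consonant s→c is +10, but vowel e→j is +5. Two shifts are in play — +5 for a/e/i/o/u, +10 for every other letter.
For fix: f(cons)+10=p, i(vowel)+5=n, x(cons)+10=h.

pnh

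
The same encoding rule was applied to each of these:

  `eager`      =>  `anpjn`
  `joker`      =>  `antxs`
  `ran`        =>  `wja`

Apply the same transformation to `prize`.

The output letters match the input read backwards, each shifted +9: eager reversed is regae. Read the word backwards and shift each letter +9.
For prize: reverse → ezirp; then shift: e+9=n, z+9=i, i+9=r, r+9=a, p+9=y.

niray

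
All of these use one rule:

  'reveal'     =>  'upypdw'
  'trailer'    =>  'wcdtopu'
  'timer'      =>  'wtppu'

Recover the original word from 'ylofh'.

value

Shifts by position in reveal: pos 0: r→u (+3), pos 1: e→p (+11), pos 2: v→y (+3), pos 3: e→p (+11) — repeating every 2. A repeating key of period 2 is used — shifts +3, +11 over and over.
Undoing it on ylofh: y−3=v, l−11=a, o−3=l, f−11=u, h−3=e.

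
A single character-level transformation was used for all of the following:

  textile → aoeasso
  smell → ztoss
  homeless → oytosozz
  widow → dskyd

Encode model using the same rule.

The shift depends on letter class: consonant t→a is +7, but vowel e→o is +10. The rule splits by letter class: vowels +10, consonants +7.
For model: m(cons)+7=t, o(vowel)+10=y, d(cons)+7=k, e(vowel)+10=o, l(cons)+7=s.

tykos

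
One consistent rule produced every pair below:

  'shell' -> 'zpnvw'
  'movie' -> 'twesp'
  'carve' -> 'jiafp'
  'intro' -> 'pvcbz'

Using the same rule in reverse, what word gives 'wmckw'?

Letter i (0-indexed) is shifted by i+7, so successive shifts are 7, 8, 9, ….
Decoding wmckw: w−7=p, m−8=e, c−9=t, k−10=a, w−11=l.

petal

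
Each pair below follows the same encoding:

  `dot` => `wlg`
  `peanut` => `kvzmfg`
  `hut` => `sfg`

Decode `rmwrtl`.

Each pair mirrors across the alphabet (d↔w, o↔l, t↔g): positions sum to 25. Letters are reflected about the middle of the alphabet (position → 25−position): Atbash.
Undoing it on rmwrtl: r↔i, m↔n, w↔d, r↔i, t↔g, l↔o.

indigo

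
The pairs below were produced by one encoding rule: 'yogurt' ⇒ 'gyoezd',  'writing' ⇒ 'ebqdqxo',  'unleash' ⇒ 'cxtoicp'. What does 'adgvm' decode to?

style

Shifts by position in yogurt: pos 0: y→g (+8), pos 1: o→y (+10), pos 2: g→o (+8), pos 3: u→e (+10) — repeating every 2. It's a Vigenère-style cipher with numeric key [8,10]: position i shifts by key[i mod 2].
Undoing it on adgvm: a−8=s, d−10=t, g−8=y, v−10=l, m−8=e.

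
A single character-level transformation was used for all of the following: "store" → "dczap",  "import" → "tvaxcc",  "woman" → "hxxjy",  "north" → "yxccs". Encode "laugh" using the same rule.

Shifts by position in store: pos 0: s→d (+11), pos 1: t→c (+9), pos 2: o→z (+11), pos 3: r→a (+9) — repeating every 2. The shifts repeat in a cycle of length 2: positions 0,1,… shift by +11, +9, then the pattern repeats.
Applying it to laugh: l+11=w, a+9=j, u+11=f, g+9=p, h+11=s.

wjfps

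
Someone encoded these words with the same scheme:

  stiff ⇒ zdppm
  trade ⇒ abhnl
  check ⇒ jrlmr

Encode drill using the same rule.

Shifts by position in stiff: pos 0: s→z (+7), pos 1: t→d (+10), pos 2: i→p (+7), pos 3: f→p (+10) — repeating every 2. It's a Vigenère-style cipher with numeric key [7,10]: position i shifts by key[i mod 2].
Applying it to drill: d+7=k, r+10=b, i+7=p, l+10=v, l+7=s.

kbpvs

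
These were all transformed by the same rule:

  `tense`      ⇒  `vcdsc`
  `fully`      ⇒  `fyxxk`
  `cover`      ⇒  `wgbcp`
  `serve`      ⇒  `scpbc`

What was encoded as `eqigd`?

wagon

t(19)→v(21) and e(4)→c(2) fit y≡3x+16 (mod 26); the inverse of 3 mod 26 is 9. This is an affine cipher: with a=0,…,z=25, each position x becomes (3x+16) mod 26.
Decoding eqigd: e(4)→9·(4−16)≡22=w; q(16)→9·(16−16)≡0=a; i(8)→9·(8−16)≡6=g; g(6)→9·(6−16)≡14=o; d(3)→9·(3−16)≡13=n (all mod 26).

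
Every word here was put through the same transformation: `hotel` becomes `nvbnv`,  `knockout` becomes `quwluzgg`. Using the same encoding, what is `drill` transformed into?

In hotel: h→n is +6, o→v is +7, t→b is +8, e→n is +9 — the shift increases by 1 each position. Each letter shifts forward by (position + 6), i.e. 6, 7, 8, … — the shift grows by one for each successive letter.
For drill: d+6=j, r+7=y, i+8=q, l+9=u, l+10=v.

jyquv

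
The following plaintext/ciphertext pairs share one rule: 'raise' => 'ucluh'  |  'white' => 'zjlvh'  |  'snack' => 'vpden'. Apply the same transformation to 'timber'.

Shifts by position in raise: pos 0: r→u (+3), pos 1: a→c (+2), pos 2: i→l (+3), pos 3: s→u (+2) — repeating every 2. The shifts repeat in a cycle of length 2: positions 0,1,… shift by +3, +2, then the pattern repeats.
For timber: t+3=w, i+2=k, m+3=p, b+2=d, e+3=h, r+2=t.

wkpdht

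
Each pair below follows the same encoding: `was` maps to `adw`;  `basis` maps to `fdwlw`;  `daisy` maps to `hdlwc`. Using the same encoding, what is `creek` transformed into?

gvhho

The rule splits by letter class: vowels +3, consonants +4.
For creek: c(cons)+4=g, r(cons)+4=v, e(vowel)+3=h, e(vowel)+3=h, k(cons)+4=o.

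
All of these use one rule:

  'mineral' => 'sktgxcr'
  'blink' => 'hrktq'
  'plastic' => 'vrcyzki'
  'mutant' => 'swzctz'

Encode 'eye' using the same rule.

geg

Two shifts are in play — +2 for a/e/i/o/u, +6 for every other letter.
Applying it to eye: e(vowel)+2=g, y(cons)+6=e, e(vowel)+2=g.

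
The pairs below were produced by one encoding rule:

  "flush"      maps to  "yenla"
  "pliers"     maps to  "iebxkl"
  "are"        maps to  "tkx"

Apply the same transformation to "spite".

libmx

Compare letters: f→y is +19, l→e is +19, u→n is +19 — a constant shift. Every letter moves 19 places later in the alphabet, wrapping around z→a.
Applying it to spite: s+19=l, p+19=i, i+19=b, t+19=m, e+19=x.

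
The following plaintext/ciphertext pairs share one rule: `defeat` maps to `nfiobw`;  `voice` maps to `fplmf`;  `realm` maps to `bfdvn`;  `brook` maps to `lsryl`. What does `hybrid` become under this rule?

rzebjg

Shifts by position in defeat: pos 0: d→n (+10), pos 1: e→f (+1), pos 2: f→i (+3), pos 3: e→o (+10), pos 4: a→b (+1), pos 5: t→w (+3) — repeating every 3. A repeating key of period 3 is used — shifts +10, +1, +3 over and over.
For hybrid: h+10=r, y+1=z, b+3=e, r+10=b, i+1=j, d+3=g.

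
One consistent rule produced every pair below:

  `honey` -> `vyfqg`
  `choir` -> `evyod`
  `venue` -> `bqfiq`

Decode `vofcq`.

h(7)→v(21) and o(14)→y(24) fit y≡19x+18 (mod 26); the inverse of 19 mod 26 is 11. Each letter's alphabet position (a=0..z=25) is mapped through 19·x+18 mod 26 — an affine cipher.
Undoing it on vofcq: v(21)→11·(21−18)≡7=h; o(14)→11·(14−18)≡8=i; f(5)→11·(5−18)≡13=n; c(2)→11·(2−18)≡6=g; q(16)→11·(16−18)≡4=e (all mod 26).

hinge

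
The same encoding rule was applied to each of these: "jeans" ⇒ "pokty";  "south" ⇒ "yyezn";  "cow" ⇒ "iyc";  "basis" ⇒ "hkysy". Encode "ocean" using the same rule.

Vowels shift forward by 10 and consonants shift forward by 6.
For ocean: o(vowel)+10=y, c(cons)+6=i, e(vowel)+10=o, a(vowel)+10=k, n(cons)+6=t.

yiokt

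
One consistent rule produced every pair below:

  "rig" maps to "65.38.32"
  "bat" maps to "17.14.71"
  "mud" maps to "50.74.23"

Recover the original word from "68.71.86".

r(#18)→65 and i(#9)→38: differences scale by 3, so n = 3·pos + 11. The formula is n = 3×(alphabet index, a=1) + 11.
Undoing it on 68.71.86: 68→(68−11)÷3=19=s, 71→(71−11)÷3=20=t, 86→(86−11)÷3=25=y.

sty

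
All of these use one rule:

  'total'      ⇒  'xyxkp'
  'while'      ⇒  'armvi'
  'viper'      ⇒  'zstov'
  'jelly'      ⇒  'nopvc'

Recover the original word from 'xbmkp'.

Shifts by position in total: pos 0: t→x (+4), pos 1: o→y (+10), pos 2: t→x (+4), pos 3: a→k (+10) — repeating every 2. The shifts repeat in a cycle of length 2: positions 0,1,… shift by +4, +10, then the pattern repeats.
Reversing it on xbmkp: x−4=t, b−10=r, m−4=i, k−10=a, p−4=l.

trial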